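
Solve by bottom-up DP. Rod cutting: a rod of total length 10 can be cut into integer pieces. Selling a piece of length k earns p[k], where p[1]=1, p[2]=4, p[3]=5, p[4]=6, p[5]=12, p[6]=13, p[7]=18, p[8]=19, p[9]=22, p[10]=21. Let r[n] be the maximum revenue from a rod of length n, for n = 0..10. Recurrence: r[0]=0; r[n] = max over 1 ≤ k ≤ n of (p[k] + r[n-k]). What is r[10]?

   n    0    1    2    3    4    5    6    7    8    9   10
r[n]    0    1    4    5    8   12   13   18   19   22   24

24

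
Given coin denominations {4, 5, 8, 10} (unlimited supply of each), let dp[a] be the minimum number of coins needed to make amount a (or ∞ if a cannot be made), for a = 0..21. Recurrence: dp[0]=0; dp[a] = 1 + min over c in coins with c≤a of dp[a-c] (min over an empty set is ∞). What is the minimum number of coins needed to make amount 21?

3

 a  0  1  2  3  4  5  6  7  8  9 10 11 12 13 14 15 16 17 18 19 20 21
dp  0  -  -  -  1  1  -  -  1  2  1  -  2  2  2  2  2  3  2  3  2  3
(- denotes ∞ / unreachable)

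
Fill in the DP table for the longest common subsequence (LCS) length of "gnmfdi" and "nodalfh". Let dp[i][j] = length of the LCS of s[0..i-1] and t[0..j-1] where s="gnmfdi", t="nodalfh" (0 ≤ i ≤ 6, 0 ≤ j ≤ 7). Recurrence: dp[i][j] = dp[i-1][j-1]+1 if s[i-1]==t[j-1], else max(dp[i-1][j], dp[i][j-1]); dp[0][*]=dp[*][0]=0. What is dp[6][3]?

2

   ''  n  o  d  a  l  f  h
''  0  0  0  0  0  0  0  0
 g  0  0  0  0  0  0  0  0
 n  0  1  1  1  1  1  1  1
 m  0  1  1  1  1  1  1  1
 f  0  1  1  1  1  1  2  2
 d  0  1  1  2  2  2  2  2
 i  0  1  1  2  2  2  2  2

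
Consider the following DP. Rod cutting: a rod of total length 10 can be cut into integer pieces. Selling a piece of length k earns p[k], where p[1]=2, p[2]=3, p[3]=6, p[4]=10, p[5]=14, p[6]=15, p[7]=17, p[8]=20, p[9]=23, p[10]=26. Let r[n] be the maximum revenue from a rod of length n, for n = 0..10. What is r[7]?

18

   n    0    1    2    3    4    5    6    7    8    9   10
r[n]    0    2    4    6   10   14   16   18   20   24   28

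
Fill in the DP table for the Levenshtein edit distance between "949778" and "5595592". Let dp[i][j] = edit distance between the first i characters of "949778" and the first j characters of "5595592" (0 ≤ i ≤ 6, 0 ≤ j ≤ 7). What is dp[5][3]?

4

   ''  5  5  9  5  5  9  2
''  0  1  2  3  4  5  6  7
 9  1  1  2  2  3  4  5  6
 4  2  2  2  3  3  4  5  6
 9  3  3  3  2  3  4  4  5
 7  4  4  4  3  3  4  5  5
 7  5  5  5  4  4  4  5  6
 8  6  6  6  5  5  5  5  6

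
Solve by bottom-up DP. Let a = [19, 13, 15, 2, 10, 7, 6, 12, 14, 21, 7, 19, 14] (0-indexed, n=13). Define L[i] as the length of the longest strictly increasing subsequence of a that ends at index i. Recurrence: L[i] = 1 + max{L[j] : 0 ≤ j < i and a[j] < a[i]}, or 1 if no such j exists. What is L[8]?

4

   i    0    1    2    3    4    5    6    7    8    9   10   11   12
a[i]   19   13   15    2   10    7    6   12   14   21    7   19   14
L[i]    1    1    2    1    2    2    2    3    4    5    3    5    4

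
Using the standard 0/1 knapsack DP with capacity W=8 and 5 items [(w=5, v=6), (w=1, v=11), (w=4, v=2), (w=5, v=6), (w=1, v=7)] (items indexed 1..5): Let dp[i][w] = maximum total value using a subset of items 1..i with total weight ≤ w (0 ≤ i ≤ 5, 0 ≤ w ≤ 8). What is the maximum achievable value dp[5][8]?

24

i\w   0   1   2   3   4   5   6   7   8
  0   0   0   0   0   0   0   0   0   0
  1   0   0   0   0   0   6   6   6   6
  2   0  11  11  11  11  11  17  17  17
  3   0  11  11  11  11  13  17  17  17
  4   0  11  11  11  11  13  17  17  17
  5   0  11  18  18  18  18  20  24  24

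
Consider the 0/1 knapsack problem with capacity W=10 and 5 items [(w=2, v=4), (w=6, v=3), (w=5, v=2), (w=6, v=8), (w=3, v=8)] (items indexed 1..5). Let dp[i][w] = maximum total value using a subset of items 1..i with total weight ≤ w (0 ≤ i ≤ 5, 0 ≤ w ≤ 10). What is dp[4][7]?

8

i\w   0   1   2   3   4   5   6   7   8   9  10
  0   0   0   0   0   0   0   0   0   0   0   0
  1   0   0   4   4   4   4   4   4   4   4   4
  2   0   0   4   4   4   4   4   4   7   7   7
  3   0   0   4   4   4   4   4   6   7   7   7
  4   0   0   4   4   4   4   8   8  12  12  12
  5   0   0   4   8   8  12  12  12  12  16  16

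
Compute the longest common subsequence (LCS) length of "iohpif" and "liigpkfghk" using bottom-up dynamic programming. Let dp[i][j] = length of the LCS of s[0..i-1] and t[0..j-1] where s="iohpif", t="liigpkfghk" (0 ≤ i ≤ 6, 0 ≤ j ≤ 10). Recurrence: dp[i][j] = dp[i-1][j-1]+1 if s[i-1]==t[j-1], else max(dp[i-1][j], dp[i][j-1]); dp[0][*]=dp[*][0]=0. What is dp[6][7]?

   ''  l  i  i  g  p  k  f  g  h  k
''  0  0  0  0  0  0  0  0  0  0  0
 i  0  0  1  1  1  1  1  1  1  1  1
 o  0  0  1  1  1  1  1  1  1  1  1
 h  0  0  1  1  1  1  1  1  1  2  2
 p  0  0  1  1  1  2  2  2  2  2  2
 i  0  0  1  2  2  2  2  2  2  2  2
 f  0  0  1  2  2  2  2  3  3  3  3

3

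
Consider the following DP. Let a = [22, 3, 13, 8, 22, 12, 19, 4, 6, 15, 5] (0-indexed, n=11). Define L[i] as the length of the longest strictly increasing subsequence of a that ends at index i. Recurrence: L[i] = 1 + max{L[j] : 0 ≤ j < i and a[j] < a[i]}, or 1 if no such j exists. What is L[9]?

   i    0    1    2    3    4    5    6    7    8    9   10
a[i]   22    3   13    8   22   12   19    4    6   15    5
L[i]    1    1    2    2    3    3    4    2    3    4    3

4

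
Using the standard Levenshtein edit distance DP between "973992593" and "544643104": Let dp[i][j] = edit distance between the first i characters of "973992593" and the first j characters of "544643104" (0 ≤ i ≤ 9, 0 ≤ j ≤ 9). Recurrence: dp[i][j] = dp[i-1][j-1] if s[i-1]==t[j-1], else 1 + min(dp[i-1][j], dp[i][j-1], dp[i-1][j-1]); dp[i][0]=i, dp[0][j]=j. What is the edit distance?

9

   ''  5  4  4  6  4  3  1  0  4
''  0  1  2  3  4  5  6  7  8  9
 9  1  1  2  3  4  5  6  7  8  9
 7  2  2  2  3  4  5  6  7  8  9
 3  3  3  3  3  4  5  5  6  7  8
 9  4  4  4  4  4  5  6  6  7  8
 9  5  5  5  5  5  5  6  7  7  8
 2  6  6  6  6  6  6  6  7  8  8
 5  7  6  7  7  7  7  7  7  8  9
 9  8  7  7  8  8  8  8  8  8  9
 3  9  8  8  8  9  9  8  9  9  9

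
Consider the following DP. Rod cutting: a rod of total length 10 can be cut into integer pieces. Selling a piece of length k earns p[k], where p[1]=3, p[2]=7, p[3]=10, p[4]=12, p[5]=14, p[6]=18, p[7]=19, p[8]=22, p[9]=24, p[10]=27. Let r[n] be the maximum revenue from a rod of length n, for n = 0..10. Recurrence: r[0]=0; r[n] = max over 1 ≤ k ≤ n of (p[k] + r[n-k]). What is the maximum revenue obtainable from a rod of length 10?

35

   n    0    1    2    3    4    5    6    7    8    9   10
r[n]    0    3    7   10   14   17   21   24   28   31   35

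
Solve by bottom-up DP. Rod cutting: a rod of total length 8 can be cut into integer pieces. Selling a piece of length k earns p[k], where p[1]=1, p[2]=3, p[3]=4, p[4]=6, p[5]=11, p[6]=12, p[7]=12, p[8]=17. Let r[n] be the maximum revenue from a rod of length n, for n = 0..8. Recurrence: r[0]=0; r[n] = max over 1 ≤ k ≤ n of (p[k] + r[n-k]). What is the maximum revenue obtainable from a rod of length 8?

   n    0    1    2    3    4    5    6    7    8
r[n]    0    1    3    4    6   11   12   14   17

17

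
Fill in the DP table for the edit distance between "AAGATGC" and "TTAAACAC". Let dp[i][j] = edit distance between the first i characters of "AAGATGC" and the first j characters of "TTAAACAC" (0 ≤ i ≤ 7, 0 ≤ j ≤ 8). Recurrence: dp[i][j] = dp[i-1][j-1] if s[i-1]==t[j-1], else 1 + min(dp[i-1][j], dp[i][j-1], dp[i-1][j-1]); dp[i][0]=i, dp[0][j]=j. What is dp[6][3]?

5

   ''  T  T  A  A  A  C  A  C
''  0  1  2  3  4  5  6  7  8
 A  1  1  2  2  3  4  5  6  7
 A  2  2  2  2  2  3  4  5  6
 G  3  3  3  3  3  3  4  5  6
 A  4  4  4  3  3  3  4  4  5
 T  5  4  4  4  4  4  4  5  5
 G  6  5  5  5  5  5  5  5  6
 C  7  6  6  6  6  6  5  6  5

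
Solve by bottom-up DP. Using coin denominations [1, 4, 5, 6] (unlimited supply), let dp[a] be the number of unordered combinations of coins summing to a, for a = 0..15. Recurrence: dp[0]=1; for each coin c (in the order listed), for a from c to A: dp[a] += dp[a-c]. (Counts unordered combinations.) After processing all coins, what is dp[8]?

after  coin     0     1     2     3     4     5     6     7     8     9    10    11    12    13    14    15
          1     1     1     1     1     1     1     1     1     1     1     1     1     1     1     1     1
          4     1     1     1     1     2     2     2     2     3     3     3     3     4     4     4     4
          5     1     1     1     1     2     3     3     3     4     5     6     6     7     8     9    10
          6     1     1     1     1     2     3     4     4     5     6     8     9    11    12    14    16

5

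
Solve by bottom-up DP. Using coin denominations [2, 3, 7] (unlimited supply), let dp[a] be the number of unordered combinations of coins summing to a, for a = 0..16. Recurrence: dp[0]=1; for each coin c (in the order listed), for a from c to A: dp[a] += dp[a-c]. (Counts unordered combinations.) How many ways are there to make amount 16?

after  coin     0     1     2     3     4     5     6     7     8     9    10    11    12    13    14    15    16
          2     1     0     1     0     1     0     1     0     1     0     1     0     1     0     1     0     1
          3     1     0     1     1     1     1     2     1     2     2     2     2     3     2     3     3     3
          7     1     0     1     1     1     1     2     2     2     3     3     3     4     4     5     5     6

6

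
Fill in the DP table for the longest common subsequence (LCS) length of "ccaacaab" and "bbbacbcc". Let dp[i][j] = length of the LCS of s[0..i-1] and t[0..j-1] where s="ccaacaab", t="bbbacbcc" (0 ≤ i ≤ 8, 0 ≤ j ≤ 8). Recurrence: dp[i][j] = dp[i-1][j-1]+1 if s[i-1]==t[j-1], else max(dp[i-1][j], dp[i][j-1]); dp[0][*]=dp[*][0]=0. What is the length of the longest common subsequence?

   ''  b  b  b  a  c  b  c  c
''  0  0  0  0  0  0  0  0  0
 c  0  0  0  0  0  1  1  1  1
 c  0  0  0  0  0  1  1  2  2
 a  0  0  0  0  1  1  1  2  2
 a  0  0  0  0  1  1  1  2  2
 c  0  0  0  0  1  2  2  2  3
 a  0  0  0  0  1  2  2  2  3
 a  0  0  0  0  1  2  2  2  3
 b  0  1  1  1  1  2  3  3  3

3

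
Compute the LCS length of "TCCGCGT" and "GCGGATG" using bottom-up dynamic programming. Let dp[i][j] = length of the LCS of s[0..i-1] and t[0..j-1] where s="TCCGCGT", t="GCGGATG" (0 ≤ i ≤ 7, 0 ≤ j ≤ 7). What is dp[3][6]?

1

   ''  G  C  G  G  A  T  G
''  0  0  0  0  0  0  0  0
 T  0  0  0  0  0  0  1  1
 C  0  0  1  1  1  1  1  1
 C  0  0  1  1  1  1  1  1
 G  0  1  1  2  2  2  2  2
 C  0  1  2  2  2  2  2  2
 G  0  1  2  3  3  3  3  3
 T  0  1  2  3  3  3  4  4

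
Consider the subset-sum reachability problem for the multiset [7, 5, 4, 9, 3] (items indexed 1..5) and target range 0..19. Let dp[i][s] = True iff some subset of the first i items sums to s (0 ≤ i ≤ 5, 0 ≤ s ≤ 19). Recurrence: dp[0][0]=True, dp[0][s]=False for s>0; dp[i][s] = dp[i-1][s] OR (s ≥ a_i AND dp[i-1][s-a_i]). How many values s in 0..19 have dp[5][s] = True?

17

i\s   0   1   2   3   4   5   6   7   8   9  10  11  12  13  14  15  16  17  18  19
  0   T   F   F   F   F   F   F   F   F   F   F   F   F   F   F   F   F   F   F   F
  1   T   F   F   F   F   F   F   T   F   F   F   F   F   F   F   F   F   F   F   F
  2   T   F   F   F   F   T   F   T   F   F   F   F   T   F   F   F   F   F   F   F
  3   T   F   F   F   T   T   F   T   F   T   F   T   T   F   F   F   T   F   F   F
  4   T   F   F   F   T   T   F   T   F   T   F   T   T   T   T   F   T   F   T   F
  5   T   F   F   T   T   T   F   T   T   T   T   T   T   T   T   T   T   T   T   T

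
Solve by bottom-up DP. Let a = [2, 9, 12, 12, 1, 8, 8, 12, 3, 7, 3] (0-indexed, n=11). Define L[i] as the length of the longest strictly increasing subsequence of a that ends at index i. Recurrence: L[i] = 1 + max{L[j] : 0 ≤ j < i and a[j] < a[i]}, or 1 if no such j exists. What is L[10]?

   i    0    1    2    3    4    5    6    7    8    9   10
a[i]    2    9   12   12    1    8    8   12    3    7    3
L[i]    1    2    3    3    1    2    2    3    2    3    2

2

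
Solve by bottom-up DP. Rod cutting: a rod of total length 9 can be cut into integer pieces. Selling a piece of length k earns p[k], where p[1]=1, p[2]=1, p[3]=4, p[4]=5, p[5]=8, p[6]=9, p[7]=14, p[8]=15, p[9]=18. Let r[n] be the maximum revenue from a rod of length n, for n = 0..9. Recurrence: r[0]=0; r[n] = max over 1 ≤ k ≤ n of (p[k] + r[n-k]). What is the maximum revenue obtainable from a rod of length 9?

   n    0    1    2    3    4    5    6    7    8    9
r[n]    0    1    2    4    5    8    9   14   15   18

18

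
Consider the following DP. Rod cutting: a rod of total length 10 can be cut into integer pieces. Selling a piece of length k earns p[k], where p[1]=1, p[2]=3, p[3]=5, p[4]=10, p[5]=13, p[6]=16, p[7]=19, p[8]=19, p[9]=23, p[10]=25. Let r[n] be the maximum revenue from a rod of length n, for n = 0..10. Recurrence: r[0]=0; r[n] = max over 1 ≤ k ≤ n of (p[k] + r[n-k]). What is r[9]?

23

   n    0    1    2    3    4    5    6    7    8    9   10
r[n]    0    1    3    5   10   13   16   19   20   23   26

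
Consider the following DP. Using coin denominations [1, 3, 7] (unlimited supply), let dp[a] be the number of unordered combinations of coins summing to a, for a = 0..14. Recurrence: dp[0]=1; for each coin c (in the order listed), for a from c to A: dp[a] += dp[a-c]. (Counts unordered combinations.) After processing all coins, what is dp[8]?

4

after  coin     0     1     2     3     4     5     6     7     8     9    10    11    12    13    14
          1     1     1     1     1     1     1     1     1     1     1     1     1     1     1     1
          3     1     1     1     2     2     2     3     3     3     4     4     4     5     5     5
          7     1     1     1     2     2     2     3     4     4     5     6     6     7     8     9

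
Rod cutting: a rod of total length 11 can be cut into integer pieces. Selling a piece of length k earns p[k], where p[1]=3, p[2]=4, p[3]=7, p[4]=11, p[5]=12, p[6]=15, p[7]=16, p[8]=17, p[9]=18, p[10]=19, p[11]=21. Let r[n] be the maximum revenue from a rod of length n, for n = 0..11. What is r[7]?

21

   n    0    1    2    3    4    5    6    7    8    9   10   11
r[n]    0    3    6    9   12   15   18   21   24   27   30   33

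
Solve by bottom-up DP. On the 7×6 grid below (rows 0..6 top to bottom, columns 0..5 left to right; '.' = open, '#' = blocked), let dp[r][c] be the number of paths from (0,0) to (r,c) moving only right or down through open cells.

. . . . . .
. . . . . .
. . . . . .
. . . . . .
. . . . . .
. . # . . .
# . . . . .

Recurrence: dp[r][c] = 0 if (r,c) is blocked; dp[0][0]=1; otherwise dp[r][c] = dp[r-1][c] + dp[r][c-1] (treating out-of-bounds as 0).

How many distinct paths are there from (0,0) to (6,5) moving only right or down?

r\c   0   1   2   3   4   5
  0   1   1   1   1   1   1
  1   1   2   3   4   5   6
  2   1   3   6  10  15  21
  3   1   4  10  20  35  56
  4   1   5  15  35  70 126
  5   1   6   0  35 105 231
  6   0   6   6  41 146 377

377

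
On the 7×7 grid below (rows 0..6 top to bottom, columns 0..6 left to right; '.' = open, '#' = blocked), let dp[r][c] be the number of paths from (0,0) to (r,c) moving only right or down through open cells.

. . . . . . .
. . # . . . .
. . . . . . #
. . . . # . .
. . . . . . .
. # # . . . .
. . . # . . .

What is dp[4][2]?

r\c   0   1   2   3   4   5   6
  0   1   1   1   1   1   1   1
  1   1   2   0   1   2   3   4
  2   1   3   3   4   6   9   0
  3   1   4   7  11   0   9   9
  4   1   5  12  23  23  32  41
  5   1   0   0  23  46  78 119
  6   1   1   1   0  46 124 243

12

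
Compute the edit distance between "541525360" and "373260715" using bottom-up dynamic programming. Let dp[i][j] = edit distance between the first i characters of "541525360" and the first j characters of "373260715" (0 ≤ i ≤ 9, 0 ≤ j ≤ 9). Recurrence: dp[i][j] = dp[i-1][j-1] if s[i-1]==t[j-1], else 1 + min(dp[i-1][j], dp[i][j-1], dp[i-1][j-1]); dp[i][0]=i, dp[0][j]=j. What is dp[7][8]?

   ''  3  7  3  2  6  0  7  1  5
''  0  1  2  3  4  5  6  7  8  9
 5  1  1  2  3  4  5  6  7  8  8
 4  2  2  2  3  4  5  6  7  8  9
 1  3  3  3  3  4  5  6  7  7  8
 5  4  4  4  4  4  5  6  7  8  7
 2  5  5  5  5  4  5  6  7  8  8
 5  6  6  6  6  5  5  6  7  8  8
 3  7  6  7  6  6  6  6  7  8  9
 6  8  7  7  7  7  6  7  7  8  9
 0  9  8  8  8  8  7  6  7  8  9

8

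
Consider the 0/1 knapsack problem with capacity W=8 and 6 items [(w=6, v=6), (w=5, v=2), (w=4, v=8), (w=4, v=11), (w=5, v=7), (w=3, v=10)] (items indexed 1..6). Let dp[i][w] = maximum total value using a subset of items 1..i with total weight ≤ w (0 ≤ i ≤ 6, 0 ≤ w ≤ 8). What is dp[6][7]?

i\w   0   1   2   3   4   5   6   7   8
  0   0   0   0   0   0   0   0   0   0
  1   0   0   0   0   0   0   6   6   6
  2   0   0   0   0   0   2   6   6   6
  3   0   0   0   0   8   8   8   8   8
  4   0   0   0   0  11  11  11  11  19
  5   0   0   0   0  11  11  11  11  19
  6   0   0   0  10  11  11  11  21  21

21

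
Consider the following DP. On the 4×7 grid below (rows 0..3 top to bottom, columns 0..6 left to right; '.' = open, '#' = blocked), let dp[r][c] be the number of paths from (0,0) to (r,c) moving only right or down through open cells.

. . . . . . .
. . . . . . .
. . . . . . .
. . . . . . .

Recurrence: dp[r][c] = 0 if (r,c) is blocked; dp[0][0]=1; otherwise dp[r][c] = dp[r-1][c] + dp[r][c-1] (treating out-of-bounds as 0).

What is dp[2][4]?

15

r\c   0   1   2   3   4   5   6
  0   1   1   1   1   1   1   1
  1   1   2   3   4   5   6   7
  2   1   3   6  10  15  21  28
  3   1   4  10  20  35  56  84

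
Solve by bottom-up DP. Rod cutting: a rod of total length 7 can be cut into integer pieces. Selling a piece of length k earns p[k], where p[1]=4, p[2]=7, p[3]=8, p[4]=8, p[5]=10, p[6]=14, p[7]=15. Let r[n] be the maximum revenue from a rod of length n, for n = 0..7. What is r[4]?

16

   n    0    1    2    3    4    5    6    7
r[n]    0    4    8   12   16   20   24   28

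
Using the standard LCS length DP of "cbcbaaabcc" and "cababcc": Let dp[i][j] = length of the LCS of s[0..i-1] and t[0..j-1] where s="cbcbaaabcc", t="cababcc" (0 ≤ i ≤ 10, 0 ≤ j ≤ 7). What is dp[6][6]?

   ''  c  a  b  a  b  c  c
''  0  0  0  0  0  0  0  0
 c  0  1  1  1  1  1  1  1
 b  0  1  1  2  2  2  2  2
 c  0  1  1  2  2  2  3  3
 b  0  1  1  2  2  3  3  3
 a  0  1  2  2  3  3  3  3
 a  0  1  2  2  3  3  3  3
 a  0  1  2  2  3  3  3  3
 b  0  1  2  3  3  4  4  4
 c  0  1  2  3  3  4  5  5
 c  0  1  2  3  3  4  5  6

3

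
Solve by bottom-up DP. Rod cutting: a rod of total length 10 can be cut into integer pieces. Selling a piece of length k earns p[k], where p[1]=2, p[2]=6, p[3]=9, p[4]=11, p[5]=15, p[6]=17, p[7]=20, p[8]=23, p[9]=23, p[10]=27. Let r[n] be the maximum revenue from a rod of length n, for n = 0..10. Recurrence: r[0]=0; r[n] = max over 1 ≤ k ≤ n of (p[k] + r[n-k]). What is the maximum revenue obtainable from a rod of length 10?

30

   n    0    1    2    3    4    5    6    7    8    9   10
r[n]    0    2    6    9   12   15   18   21   24   27   30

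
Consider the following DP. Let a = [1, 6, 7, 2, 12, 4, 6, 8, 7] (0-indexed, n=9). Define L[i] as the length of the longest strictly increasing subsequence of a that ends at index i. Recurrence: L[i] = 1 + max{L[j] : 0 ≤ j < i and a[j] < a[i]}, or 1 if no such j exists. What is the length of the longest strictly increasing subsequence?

5

   i    0    1    2    3    4    5    6    7    8
a[i]    1    6    7    2   12    4    6    8    7
L[i]    1    2    3    2    4    3    4    5    5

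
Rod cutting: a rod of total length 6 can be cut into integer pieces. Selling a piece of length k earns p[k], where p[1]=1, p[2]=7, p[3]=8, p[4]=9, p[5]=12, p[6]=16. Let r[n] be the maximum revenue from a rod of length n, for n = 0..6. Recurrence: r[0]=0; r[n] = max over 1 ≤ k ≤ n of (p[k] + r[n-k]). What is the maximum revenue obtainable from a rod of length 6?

   n    0    1    2    3    4    5    6
r[n]    0    1    7    8   14   15   21

21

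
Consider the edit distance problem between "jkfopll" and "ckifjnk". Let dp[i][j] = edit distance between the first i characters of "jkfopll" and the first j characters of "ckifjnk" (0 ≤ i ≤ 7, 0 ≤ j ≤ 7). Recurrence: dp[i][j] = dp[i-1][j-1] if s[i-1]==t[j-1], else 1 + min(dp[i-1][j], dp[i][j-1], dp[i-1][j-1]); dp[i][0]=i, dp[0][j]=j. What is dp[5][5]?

4

   ''  c  k  i  f  j  n  k
''  0  1  2  3  4  5  6  7
 j  1  1  2  3  4  4  5  6
 k  2  2  1  2  3  4  5  5
 f  3  3  2  2  2  3  4  5
 o  4  4  3  3  3  3  4  5
 p  5  5  4  4  4  4  4  5
 l  6  6  5  5  5  5  5  5
 l  7  7  6  6  6  6  6  6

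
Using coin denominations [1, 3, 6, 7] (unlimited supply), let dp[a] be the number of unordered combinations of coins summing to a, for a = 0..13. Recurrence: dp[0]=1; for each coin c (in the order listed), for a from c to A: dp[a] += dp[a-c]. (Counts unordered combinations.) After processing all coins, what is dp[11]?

8

after  coin     0     1     2     3     4     5     6     7     8     9    10    11    12    13
          1     1     1     1     1     1     1     1     1     1     1     1     1     1     1
          3     1     1     1     2     2     2     3     3     3     4     4     4     5     5
          6     1     1     1     2     2     2     4     4     4     6     6     6     9     9
          7     1     1     1     2     2     2     4     5     5     7     8     8    11    13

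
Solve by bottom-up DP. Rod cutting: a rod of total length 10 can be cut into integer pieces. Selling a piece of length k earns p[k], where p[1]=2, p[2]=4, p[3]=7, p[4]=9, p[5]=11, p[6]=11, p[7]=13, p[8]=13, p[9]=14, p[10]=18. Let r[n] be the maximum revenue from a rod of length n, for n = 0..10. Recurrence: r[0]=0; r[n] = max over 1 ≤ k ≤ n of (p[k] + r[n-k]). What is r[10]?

   n    0    1    2    3    4    5    6    7    8    9   10
r[n]    0    2    4    7    9   11   14   16   18   21   23

23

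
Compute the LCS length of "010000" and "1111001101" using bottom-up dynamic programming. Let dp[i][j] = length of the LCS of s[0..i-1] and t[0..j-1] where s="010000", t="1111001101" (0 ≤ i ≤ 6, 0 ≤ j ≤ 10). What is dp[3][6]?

   ''  1  1  1  1  0  0  1  1  0  1
''  0  0  0  0  0  0  0  0  0  0  0
 0  0  0  0  0  0  1  1  1  1  1  1
 1  0  1  1  1  1  1  1  2  2  2  2
 0  0  1  1  1  1  2  2  2  2  3  3
 0  0  1  1  1  1  2  3  3  3  3  3
 0  0  1  1  1  1  2  3  3  3  4  4
 0  0  1  1  1  1  2  3  3  3  4  4

2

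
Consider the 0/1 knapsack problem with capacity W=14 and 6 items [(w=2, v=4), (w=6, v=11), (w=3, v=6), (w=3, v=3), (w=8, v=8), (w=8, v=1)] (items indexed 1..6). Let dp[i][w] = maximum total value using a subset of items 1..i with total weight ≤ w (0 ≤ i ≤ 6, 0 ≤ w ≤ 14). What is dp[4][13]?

i\w   0   1   2   3   4   5   6   7   8   9  10  11  12  13  14
  0   0   0   0   0   0   0   0   0   0   0   0   0   0   0   0
  1   0   0   4   4   4   4   4   4   4   4   4   4   4   4   4
  2   0   0   4   4   4   4  11  11  15  15  15  15  15  15  15
  3   0   0   4   6   6  10  11  11  15  17  17  21  21  21  21
  4   0   0   4   6   6  10  11  11  15  17  17  21  21  21  24
  5   0   0   4   6   6  10  11  11  15  17  17  21  21  21  24
  6   0   0   4   6   6  10  11  11  15  17  17  21  21  21  24

21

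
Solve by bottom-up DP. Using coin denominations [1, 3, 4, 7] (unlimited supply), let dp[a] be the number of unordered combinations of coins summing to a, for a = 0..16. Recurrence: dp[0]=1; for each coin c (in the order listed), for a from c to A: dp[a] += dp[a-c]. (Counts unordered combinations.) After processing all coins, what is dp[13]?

after  coin     0     1     2     3     4     5     6     7     8     9    10    11    12    13    14    15    16
          1     1     1     1     1     1     1     1     1     1     1     1     1     1     1     1     1     1
          3     1     1     1     2     2     2     3     3     3     4     4     4     5     5     5     6     6
          4     1     1     1     2     3     3     4     5     6     7     8     9    11    12    13    15    17
          7     1     1     1     2     3     3     4     6     7     8    10    12    14    16    19    22    25

16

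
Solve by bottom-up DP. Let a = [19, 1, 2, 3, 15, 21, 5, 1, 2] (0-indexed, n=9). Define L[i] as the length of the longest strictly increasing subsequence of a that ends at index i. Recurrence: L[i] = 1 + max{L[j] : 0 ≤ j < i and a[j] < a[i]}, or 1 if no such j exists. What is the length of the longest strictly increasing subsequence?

   i    0    1    2    3    4    5    6    7    8
a[i]   19    1    2    3   15   21    5    1    2
L[i]    1    1    2    3    4    5    4    1    2

5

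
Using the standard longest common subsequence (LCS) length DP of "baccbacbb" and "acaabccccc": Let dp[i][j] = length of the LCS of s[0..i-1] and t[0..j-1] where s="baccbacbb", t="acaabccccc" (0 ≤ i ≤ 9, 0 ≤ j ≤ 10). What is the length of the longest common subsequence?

4

   ''  a  c  a  a  b  c  c  c  c  c
''  0  0  0  0  0  0  0  0  0  0  0
 b  0  0  0  0  0  1  1  1  1  1  1
 a  0  1  1  1  1  1  1  1  1  1  1
 c  0  1  2  2  2  2  2  2  2  2  2
 c  0  1  2  2  2  2  3  3  3  3  3
 b  0  1  2  2  2  3  3  3  3  3  3
 a  0  1  2  3  3  3  3  3  3  3  3
 c  0  1  2  3  3  3  4  4  4  4  4
 b  0  1  2  3  3  4  4  4  4  4  4
 b  0  1  2  3  3  4  4  4  4  4  4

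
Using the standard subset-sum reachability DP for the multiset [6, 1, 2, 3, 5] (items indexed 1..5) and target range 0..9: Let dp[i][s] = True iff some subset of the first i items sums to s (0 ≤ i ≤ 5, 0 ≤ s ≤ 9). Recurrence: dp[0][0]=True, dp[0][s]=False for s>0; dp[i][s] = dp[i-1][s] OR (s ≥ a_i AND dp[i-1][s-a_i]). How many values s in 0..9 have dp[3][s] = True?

8

i\s   0   1   2   3   4   5   6   7   8   9
  0   T   F   F   F   F   F   F   F   F   F
  1   T   F   F   F   F   F   T   F   F   F
  2   T   T   F   F   F   F   T   T   F   F
  3   T   T   T   T   F   F   T   T   T   T
  4   T   T   T   T   T   T   T   T   T   T
  5   T   T   T   T   T   T   T   T   T   T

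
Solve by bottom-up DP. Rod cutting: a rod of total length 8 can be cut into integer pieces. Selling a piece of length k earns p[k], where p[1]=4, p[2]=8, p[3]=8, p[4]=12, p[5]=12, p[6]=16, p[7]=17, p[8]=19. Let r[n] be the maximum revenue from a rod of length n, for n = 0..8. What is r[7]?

   n    0    1    2    3    4    5    6    7    8
r[n]    0    4    8   12   16   20   24   28   32

28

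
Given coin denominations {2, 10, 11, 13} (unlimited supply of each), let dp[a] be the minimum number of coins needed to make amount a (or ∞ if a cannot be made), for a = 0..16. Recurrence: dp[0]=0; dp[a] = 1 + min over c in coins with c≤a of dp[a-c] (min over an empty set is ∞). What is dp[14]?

3

 a  0  1  2  3  4  5  6  7  8  9 10 11 12 13 14 15 16
dp  0  -  1  -  2  -  3  -  4  -  1  1  2  1  3  2  4
(- denotes ∞ / unreachable)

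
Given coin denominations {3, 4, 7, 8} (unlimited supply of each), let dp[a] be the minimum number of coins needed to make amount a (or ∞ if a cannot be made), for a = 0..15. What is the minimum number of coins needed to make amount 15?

2

 a  0  1  2  3  4  5  6  7  8  9 10 11 12 13 14 15
dp  0  -  -  1  1  -  2  1  1  3  2  2  2  3  2  2
(- denotes ∞ / unreachable)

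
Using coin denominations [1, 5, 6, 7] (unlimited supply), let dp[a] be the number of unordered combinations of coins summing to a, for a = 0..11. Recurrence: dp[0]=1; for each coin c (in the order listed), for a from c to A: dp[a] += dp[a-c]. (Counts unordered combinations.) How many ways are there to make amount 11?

6

after  coin     0     1     2     3     4     5     6     7     8     9    10    11
          1     1     1     1     1     1     1     1     1     1     1     1     1
          5     1     1     1     1     1     2     2     2     2     2     3     3
          6     1     1     1     1     1     2     3     3     3     3     4     5
          7     1     1     1     1     1     2     3     4     4     4     5     6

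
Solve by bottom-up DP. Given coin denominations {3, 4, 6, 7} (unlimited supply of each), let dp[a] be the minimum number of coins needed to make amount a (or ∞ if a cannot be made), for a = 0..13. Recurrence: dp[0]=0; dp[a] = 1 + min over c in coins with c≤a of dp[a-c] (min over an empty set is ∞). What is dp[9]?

2

 a  0  1  2  3  4  5  6  7  8  9 10 11 12 13
dp  0  -  -  1  1  -  1  1  2  2  2  2  2  2
(- denotes ∞ / unreachable)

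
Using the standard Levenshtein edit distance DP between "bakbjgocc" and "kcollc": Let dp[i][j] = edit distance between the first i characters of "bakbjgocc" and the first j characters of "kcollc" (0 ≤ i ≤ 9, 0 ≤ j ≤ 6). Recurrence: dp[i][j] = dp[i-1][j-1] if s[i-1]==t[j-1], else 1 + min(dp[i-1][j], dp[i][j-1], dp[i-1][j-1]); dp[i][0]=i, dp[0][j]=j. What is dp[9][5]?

7

   ''  k  c  o  l  l  c
''  0  1  2  3  4  5  6
 b  1  1  2  3  4  5  6
 a  2  2  2  3  4  5  6
 k  3  2  3  3  4  5  6
 b  4  3  3  4  4  5  6
 j  5  4  4  4  5  5  6
 g  6  5  5  5  5  6  6
 o  7  6  6  5  6  6  7
 c  8  7  6  6  6  7  6
 c  9  8  7  7  7  7  7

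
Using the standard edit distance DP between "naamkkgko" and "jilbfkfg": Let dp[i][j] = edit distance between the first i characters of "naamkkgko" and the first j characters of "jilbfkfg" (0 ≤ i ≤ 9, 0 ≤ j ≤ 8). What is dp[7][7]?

6

   ''  j  i  l  b  f  k  f  g
''  0  1  2  3  4  5  6  7  8
 n  1  1  2  3  4  5  6  7  8
 a  2  2  2  3  4  5  6  7  8
 a  3  3  3  3  4  5  6  7  8
 m  4  4  4  4  4  5  6  7  8
 k  5  5  5  5  5  5  5  6  7
 k  6  6  6  6  6  6  5  6  7
 g  7  7  7  7  7  7  6  6  6
 k  8  8  8  8  8  8  7  7  7
 o  9  9  9  9  9  9  8  8  8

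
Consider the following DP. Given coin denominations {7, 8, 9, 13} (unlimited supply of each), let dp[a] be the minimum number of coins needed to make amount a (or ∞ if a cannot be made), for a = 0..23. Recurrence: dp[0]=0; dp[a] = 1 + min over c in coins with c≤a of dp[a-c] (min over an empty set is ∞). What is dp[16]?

2

 a  0  1  2  3  4  5  6  7  8  9 10 11 12 13 14 15 16 17 18 19 20 21 22 23
dp  0  -  -  -  -  -  -  1  1  1  -  -  -  1  2  2  2  2  2  -  2  2  2  3
(- denotes ∞ / unreachable)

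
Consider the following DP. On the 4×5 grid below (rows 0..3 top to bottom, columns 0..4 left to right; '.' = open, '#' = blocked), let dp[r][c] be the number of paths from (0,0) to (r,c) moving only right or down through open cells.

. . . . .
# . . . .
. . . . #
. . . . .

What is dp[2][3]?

6

r\c   0   1   2   3   4
  0   1   1   1   1   1
  1   0   1   2   3   4
  2   0   1   3   6   0
  3   0   1   4  10  10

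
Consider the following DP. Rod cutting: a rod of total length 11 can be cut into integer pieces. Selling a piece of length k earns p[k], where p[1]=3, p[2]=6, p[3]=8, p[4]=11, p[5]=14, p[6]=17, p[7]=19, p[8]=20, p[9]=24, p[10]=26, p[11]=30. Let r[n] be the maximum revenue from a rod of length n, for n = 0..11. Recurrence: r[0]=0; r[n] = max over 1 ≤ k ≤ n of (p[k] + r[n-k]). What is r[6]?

18

   n    0    1    2    3    4    5    6    7    8    9   10   11
r[n]    0    3    6    9   12   15   18   21   24   27   30   33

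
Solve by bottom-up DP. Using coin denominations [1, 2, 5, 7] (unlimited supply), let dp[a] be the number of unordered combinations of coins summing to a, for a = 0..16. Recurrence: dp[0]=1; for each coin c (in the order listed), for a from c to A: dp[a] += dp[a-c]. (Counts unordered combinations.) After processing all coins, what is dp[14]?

after  coin     0     1     2     3     4     5     6     7     8     9    10    11    12    13    14    15    16
          1     1     1     1     1     1     1     1     1     1     1     1     1     1     1     1     1     1
          2     1     1     2     2     3     3     4     4     5     5     6     6     7     7     8     8     9
          5     1     1     2     2     3     4     5     6     7     8    10    11    13    14    16    18    20
          7     1     1     2     2     3     4     5     7     8    10    12    14    17    19    23    26    30

23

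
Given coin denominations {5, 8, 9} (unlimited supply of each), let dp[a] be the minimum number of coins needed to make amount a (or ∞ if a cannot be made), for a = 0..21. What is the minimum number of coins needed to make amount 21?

 a  0  1  2  3  4  5  6  7  8  9 10 11 12 13 14 15 16 17 18 19 20 21
dp  0  -  -  -  -  1  -  -  1  1  2  -  -  2  2  3  2  2  2  3  4  3
(- denotes ∞ / unreachable)

3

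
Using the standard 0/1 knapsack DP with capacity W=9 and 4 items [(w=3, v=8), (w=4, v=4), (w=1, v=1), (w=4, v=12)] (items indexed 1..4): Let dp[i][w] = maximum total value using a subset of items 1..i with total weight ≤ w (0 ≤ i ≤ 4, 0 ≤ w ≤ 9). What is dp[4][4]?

i\w   0   1   2   3   4   5   6   7   8   9
  0   0   0   0   0   0   0   0   0   0   0
  1   0   0   0   8   8   8   8   8   8   8
  2   0   0   0   8   8   8   8  12  12  12
  3   0   1   1   8   9   9   9  12  13  13
  4   0   1   1   8  12  13  13  20  21  21

12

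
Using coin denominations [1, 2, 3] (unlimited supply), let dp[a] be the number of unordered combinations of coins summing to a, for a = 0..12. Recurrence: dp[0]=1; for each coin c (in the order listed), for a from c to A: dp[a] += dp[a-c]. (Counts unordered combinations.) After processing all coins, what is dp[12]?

19

after  coin     0     1     2     3     4     5     6     7     8     9    10    11    12
          1     1     1     1     1     1     1     1     1     1     1     1     1     1
          2     1     1     2     2     3     3     4     4     5     5     6     6     7
          3     1     1     2     3     4     5     7     8    10    12    14    16    19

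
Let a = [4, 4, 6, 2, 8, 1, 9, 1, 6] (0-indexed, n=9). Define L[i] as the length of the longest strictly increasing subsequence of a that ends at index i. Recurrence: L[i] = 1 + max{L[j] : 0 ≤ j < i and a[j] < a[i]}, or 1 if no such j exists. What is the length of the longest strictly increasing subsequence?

4

   i    0    1    2    3    4    5    6    7    8
a[i]    4    4    6    2    8    1    9    1    6
L[i]    1    1    2    1    3    1    4    1    2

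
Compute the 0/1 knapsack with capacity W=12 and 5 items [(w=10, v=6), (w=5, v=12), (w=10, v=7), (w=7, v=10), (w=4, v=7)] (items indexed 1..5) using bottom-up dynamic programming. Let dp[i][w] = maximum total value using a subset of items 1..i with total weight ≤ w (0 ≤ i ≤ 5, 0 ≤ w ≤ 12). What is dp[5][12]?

i\w   0   1   2   3   4   5   6   7   8   9  10  11  12
  0   0   0   0   0   0   0   0   0   0   0   0   0   0
  1   0   0   0   0   0   0   0   0   0   0   6   6   6
  2   0   0   0   0   0  12  12  12  12  12  12  12  12
  3   0   0   0   0   0  12  12  12  12  12  12  12  12
  4   0   0   0   0   0  12  12  12  12  12  12  12  22
  5   0   0   0   0   7  12  12  12  12  19  19  19  22

22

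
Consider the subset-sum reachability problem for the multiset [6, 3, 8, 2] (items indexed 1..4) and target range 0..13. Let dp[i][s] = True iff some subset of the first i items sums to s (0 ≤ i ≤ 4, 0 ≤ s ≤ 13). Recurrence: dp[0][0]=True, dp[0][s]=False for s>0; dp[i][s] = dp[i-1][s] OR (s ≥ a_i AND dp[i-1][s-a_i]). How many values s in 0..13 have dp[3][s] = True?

6

i\s   0   1   2   3   4   5   6   7   8   9  10  11  12  13
  0   T   F   F   F   F   F   F   F   F   F   F   F   F   F
  1   T   F   F   F   F   F   T   F   F   F   F   F   F   F
  2   T   F   F   T   F   F   T   F   F   T   F   F   F   F
  3   T   F   F   T   F   F   T   F   T   T   F   T   F   F
  4   T   F   T   T   F   T   T   F   T   T   T   T   F   T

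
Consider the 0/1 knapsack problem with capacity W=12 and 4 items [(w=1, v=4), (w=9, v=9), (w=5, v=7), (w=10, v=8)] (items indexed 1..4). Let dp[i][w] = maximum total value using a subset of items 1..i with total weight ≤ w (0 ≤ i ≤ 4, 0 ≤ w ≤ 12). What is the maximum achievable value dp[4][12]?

i\w   0   1   2   3   4   5   6   7   8   9  10  11  12
  0   0   0   0   0   0   0   0   0   0   0   0   0   0
  1   0   4   4   4   4   4   4   4   4   4   4   4   4
  2   0   4   4   4   4   4   4   4   4   9  13  13  13
  3   0   4   4   4   4   7  11  11  11  11  13  13  13
  4   0   4   4   4   4   7  11  11  11  11  13  13  13

13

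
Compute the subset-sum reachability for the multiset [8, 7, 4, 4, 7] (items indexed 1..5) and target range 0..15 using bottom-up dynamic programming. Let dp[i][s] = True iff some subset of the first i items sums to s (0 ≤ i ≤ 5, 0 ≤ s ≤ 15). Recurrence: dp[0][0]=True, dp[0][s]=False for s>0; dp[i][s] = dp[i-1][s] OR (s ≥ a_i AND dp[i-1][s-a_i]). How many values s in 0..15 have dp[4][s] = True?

i\s   0   1   2   3   4   5   6   7   8   9  10  11  12  13  14  15
  0   T   F   F   F   F   F   F   F   F   F   F   F   F   F   F   F
  1   T   F   F   F   F   F   F   F   T   F   F   F   F   F   F   F
  2   T   F   F   F   F   F   F   T   T   F   F   F   F   F   F   T
  3   T   F   F   F   T   F   F   T   T   F   F   T   T   F   F   T
  4   T   F   F   F   T   F   F   T   T   F   F   T   T   F   F   T
  5   T   F   F   F   T   F   F   T   T   F   F   T   T   F   T   T

7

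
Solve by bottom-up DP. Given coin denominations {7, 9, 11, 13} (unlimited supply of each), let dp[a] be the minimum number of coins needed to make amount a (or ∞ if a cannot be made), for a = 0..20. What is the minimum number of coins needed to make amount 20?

2

 a  0  1  2  3  4  5  6  7  8  9 10 11 12 13 14 15 16 17 18 19 20
dp  0  -  -  -  -  -  -  1  -  1  -  1  -  1  2  -  2  -  2  -  2
(- denotes ∞ / unreachable)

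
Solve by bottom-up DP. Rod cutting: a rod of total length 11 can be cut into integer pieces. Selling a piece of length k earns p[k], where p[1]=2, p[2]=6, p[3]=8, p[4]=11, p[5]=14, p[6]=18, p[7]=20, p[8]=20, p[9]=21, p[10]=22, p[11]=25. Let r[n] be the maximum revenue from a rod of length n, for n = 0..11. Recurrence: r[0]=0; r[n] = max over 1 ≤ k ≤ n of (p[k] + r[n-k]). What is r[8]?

24

   n    0    1    2    3    4    5    6    7    8    9   10   11
r[n]    0    2    6    8   12   14   18   20   24   26   30   32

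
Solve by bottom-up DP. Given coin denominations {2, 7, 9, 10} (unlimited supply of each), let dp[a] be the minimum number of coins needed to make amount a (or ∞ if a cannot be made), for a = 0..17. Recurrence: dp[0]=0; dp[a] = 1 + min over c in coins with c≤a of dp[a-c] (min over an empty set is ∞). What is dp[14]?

2

 a  0  1  2  3  4  5  6  7  8  9 10 11 12 13 14 15 16 17
dp  0  -  1  -  2  -  3  1  4  1  1  2  2  3  2  4  2  2
(- denotes ∞ / unreachable)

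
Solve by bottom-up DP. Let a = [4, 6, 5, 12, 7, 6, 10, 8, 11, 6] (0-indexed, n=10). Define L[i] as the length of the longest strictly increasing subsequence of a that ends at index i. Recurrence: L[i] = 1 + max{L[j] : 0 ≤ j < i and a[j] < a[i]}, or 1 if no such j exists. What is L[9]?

   i    0    1    2    3    4    5    6    7    8    9
a[i]    4    6    5   12    7    6   10    8   11    6
L[i]    1    2    2    3    3    3    4    4    5    3

3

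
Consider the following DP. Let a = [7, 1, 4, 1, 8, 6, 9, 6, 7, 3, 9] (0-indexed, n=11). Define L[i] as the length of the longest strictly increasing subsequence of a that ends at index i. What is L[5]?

   i    0    1    2    3    4    5    6    7    8    9   10
a[i]    7    1    4    1    8    6    9    6    7    3    9
L[i]    1    1    2    1    3    3    4    3    4    2    5

3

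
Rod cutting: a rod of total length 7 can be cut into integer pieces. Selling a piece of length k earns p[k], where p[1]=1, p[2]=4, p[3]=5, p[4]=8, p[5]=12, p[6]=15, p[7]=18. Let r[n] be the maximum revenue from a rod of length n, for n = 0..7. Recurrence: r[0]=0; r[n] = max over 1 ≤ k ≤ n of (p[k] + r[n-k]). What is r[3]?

   n    0    1    2    3    4    5    6    7
r[n]    0    1    4    5    8   12   15   18

5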